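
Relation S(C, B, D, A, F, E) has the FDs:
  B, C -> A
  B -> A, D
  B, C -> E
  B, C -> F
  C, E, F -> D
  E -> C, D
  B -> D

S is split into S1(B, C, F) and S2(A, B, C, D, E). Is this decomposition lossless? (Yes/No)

Yes

S1 ∩ S2 = {B, C}; its closure under F is {A, B, C, D, E, F}.
Since S1 ⊆ {A, B, C, D, E, F}, the intersection is a superkey of S1; the decomposition is lossless.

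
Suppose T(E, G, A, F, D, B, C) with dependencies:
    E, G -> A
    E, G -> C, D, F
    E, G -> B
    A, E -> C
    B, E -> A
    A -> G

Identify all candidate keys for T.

No FD produces {E}, so it must be in every candidate key.
{A, E} is a candidate key since {A, E}⁺ = {A, B, C, D, E, F, G} covers every attribute.
{B, E} is a candidate key since {B, E}⁺ = {A, B, C, D, E, F, G} covers every attribute.
{E, G} is a candidate key since {E, G}⁺ = {A, B, C, D, E, F, G} covers every attribute.
No proper subset of any of these is a key, and no other minimal superkey exists.

{A, E}, {B, E}, {E, G}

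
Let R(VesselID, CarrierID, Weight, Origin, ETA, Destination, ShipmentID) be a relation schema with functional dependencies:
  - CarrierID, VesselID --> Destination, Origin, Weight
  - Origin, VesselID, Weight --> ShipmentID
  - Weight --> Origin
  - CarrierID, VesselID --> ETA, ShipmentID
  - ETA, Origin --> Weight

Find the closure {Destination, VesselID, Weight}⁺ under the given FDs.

Start with {Destination, VesselID, Weight}.
Weight --> Origin applies; add {Origin} → now {Destination, Origin, VesselID, Weight}.
Origin, VesselID, Weight --> ShipmentID applies; add {ShipmentID} → now {Destination, Origin, ShipmentID, VesselID, Weight}.
No further FD applies.

{Destination, Origin, ShipmentID, VesselID, Weight}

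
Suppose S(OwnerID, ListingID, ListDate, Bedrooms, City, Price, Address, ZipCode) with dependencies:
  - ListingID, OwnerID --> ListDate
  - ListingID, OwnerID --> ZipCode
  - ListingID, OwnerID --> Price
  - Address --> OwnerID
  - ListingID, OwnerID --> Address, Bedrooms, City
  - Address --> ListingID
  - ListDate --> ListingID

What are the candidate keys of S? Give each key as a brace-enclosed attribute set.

{Address}, {ListDate, OwnerID}, {ListingID, OwnerID}

{Address} is a candidate key since {Address}⁺ = {Address, Bedrooms, City, ListDate, ListingID, OwnerID, Price, ZipCode} covers every attribute.
{ListDate, OwnerID} is a candidate key since {ListDate, OwnerID}⁺ = {Address, Bedrooms, City, ListDate, ListingID, OwnerID, Price, ZipCode} covers every attribute.
{ListingID, OwnerID} is a candidate key since {ListingID, OwnerID}⁺ = {Address, Bedrooms, City, ListDate, ListingID, OwnerID, Price, ZipCode} covers every attribute.
These are minimal and exhaustive — every other superkey contains one of them.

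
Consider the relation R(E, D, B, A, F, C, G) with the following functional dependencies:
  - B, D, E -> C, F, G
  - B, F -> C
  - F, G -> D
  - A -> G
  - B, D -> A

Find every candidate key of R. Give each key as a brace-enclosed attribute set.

{A, B, E, F}, {B, D, E}, {B, E, F, G}

No FD produces {B, E}, so they must be in every candidate key.
{B, D, E} is a candidate key since {B, D, E}⁺ = {A, B, C, D, E, F, G} covers every attribute.
{A, B, E, F} is a candidate key since {A, B, E, F}⁺ = {A, B, C, D, E, F, G} covers every attribute.
{B, E, F, G} is a candidate key since {B, E, F, G}⁺ = {A, B, C, D, E, F, G} covers every attribute.
No proper subset of any of these is a key, and no other minimal superkey exists.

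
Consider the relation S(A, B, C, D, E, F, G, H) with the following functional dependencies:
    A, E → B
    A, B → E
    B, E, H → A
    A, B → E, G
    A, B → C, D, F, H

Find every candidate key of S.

{A, B}, {A, E}, {B, E, H}

{A, B} is a candidate key since {A, B}⁺ = {A, B, C, D, E, F, G, H} covers every attribute.
{A, E} is a candidate key since {A, E}⁺ = {A, B, C, D, E, F, G, H} covers every attribute.
{B, E, H} is a candidate key since {B, E, H}⁺ = {A, B, C, D, E, F, G, H} covers every attribute.
Any other superkey properly contains one of these, so there are no further candidate keys.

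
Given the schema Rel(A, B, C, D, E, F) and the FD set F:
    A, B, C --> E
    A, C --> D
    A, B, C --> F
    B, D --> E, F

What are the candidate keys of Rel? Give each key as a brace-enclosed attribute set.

{A, B, C}

{A, B, C} never appear on the right of any FD, so every key must include all of them.
{A, B, C} is a candidate key since {A, B, C}⁺ = {A, B, C, D, E, F} covers every attribute.
No other minimal set has full closure, so this is the only candidate key.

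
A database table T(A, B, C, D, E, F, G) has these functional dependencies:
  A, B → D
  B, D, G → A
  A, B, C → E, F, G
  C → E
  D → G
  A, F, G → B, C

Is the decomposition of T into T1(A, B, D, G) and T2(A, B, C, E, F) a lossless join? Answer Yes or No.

Yes

T1 ∩ T2 = {A, B}; its closure under F is {A, B, D, G}.
Since T1 ⊆ {A, B, D, G}, the intersection is a superkey of T1; the decomposition is lossless.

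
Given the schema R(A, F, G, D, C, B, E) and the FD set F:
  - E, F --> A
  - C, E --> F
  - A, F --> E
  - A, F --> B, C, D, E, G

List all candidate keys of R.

{A, F}, {C, E}, {E, F}

{A, F}⁺ = {A, B, C, D, E, F, G}, which is every attribute, so {A, F} is a candidate key.
{C, E}⁺ = {A, B, C, D, E, F, G}, which is every attribute, so {C, E} is a candidate key.
{E, F}⁺ = {A, B, C, D, E, F, G}, which is every attribute, so {E, F} is a candidate key.
No proper subset of any of these is a key, and no other minimal superkey exists.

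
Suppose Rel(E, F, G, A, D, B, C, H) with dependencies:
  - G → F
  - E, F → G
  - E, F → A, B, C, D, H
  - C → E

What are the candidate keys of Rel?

{C, F}, {C, G}, {E, F}, {E, G}

{C, F}⁺ = {A, B, C, D, E, F, G, H} — all of the relation — so {C, F} is a candidate key.
{C, G}⁺ = {A, B, C, D, E, F, G, H} — all of the relation — so {C, G} is a candidate key.
{E, F}⁺ = {A, B, C, D, E, F, G, H} — all of the relation — so {E, F} is a candidate key.
{E, G}⁺ = {A, B, C, D, E, F, G, H} — all of the relation — so {E, G} is a candidate key.
These are minimal and exhaustive — every other superkey contains one of them.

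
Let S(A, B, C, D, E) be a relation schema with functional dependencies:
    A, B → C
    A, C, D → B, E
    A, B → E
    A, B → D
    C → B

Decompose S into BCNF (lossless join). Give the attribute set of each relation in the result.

{A, C, D, E}; {B, C}

Candidate keys of the original relation: {A, B}, {A, C}.
{A, B, C, D, E}: {C} determines {B, C} here but is not a superkey — split on C → B, giving {B, C} and {A, C, D, E}.
{B, C}: every determinant is a superkey — BCNF.
{A, C, D, E}: every determinant is a superkey — BCNF.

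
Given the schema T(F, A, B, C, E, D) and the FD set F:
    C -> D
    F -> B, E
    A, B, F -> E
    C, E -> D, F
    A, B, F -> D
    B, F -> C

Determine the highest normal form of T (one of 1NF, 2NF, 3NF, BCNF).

1NF

Candidate keys: {A, C, E}, {A, F}. Prime attributes: {A, C, E, F}.
C -> D breaks BCNF: {C}⁺ = {C, D}, so {C} is not a superkey.
Because {D} is non-prime and the left side of C -> D is not a superkey, the relation is not in 3NF.
{F} is a proper subset of the key {A, F}, and {F}⁺ contains the non-prime attributes {B, D} — a partial dependency, so 2NF is violated.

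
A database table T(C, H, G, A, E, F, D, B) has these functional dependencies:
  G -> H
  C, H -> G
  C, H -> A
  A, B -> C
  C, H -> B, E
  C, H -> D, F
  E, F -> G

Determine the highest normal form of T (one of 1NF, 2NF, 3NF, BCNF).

3NF

Candidate keys: {A, B, E, F}, {A, B, G}, {A, B, H}, {C, E, F}, {C, G}, {C, H}. Prime attributes: {A, B, C, E, F, G, H}.
For G -> H we have {G}⁺ = {G, H}; {G} is not a superkey, so BCNF fails.
Its right-hand attributes {H} are all prime, as are those of every other non-superkey FD — the relation is in 3NF.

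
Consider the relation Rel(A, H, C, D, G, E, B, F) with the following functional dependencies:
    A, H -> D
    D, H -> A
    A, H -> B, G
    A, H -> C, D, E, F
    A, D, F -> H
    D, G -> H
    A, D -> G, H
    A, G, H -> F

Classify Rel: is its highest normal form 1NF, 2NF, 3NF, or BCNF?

BCNF

Candidate keys: {A, D}, {A, H}, {D, G}, {D, H}. Prime attributes: {A, D, G, H}.
Each dependency's left side is a superkey — BCNF holds.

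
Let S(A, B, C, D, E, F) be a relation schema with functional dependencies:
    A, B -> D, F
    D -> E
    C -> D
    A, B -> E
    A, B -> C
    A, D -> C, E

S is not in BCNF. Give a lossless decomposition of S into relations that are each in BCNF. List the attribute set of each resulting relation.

Candidate key of the original relation: {A, B}.
Within {A, B, C, D, E, F}: {D}⁺ ∩ {A, B, C, D, E, F} = {D, E}, not the whole set, so D -> E violates BCNF; decompose into {D, E} and {A, B, C, D, F}.
{D, E}: every determinant is a superkey — BCNF.
Within {A, B, C, D, F}: {C}⁺ ∩ {A, B, C, D, F} = {C, D}, not the whole set, so C -> D violates BCNF; decompose into {C, D} and {A, B, C, F}.
{C, D}: every determinant is a superkey — BCNF.
{A, B, C, F}: every determinant is a superkey — BCNF.

{A, B, C, F}; {C, D}; {D, E}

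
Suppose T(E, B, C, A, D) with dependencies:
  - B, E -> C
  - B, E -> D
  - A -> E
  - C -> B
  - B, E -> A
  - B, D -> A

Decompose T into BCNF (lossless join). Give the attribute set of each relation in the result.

Candidate keys of the original relation: {A, B}, {A, C}, {B, D}, {B, E}, {C, D}, {C, E}.
{A, B, C, D, E}: {A} determines {A, E} here but is not a superkey — split on A -> E, giving {A, E} and {A, B, C, D}.
{A, E}: every determinant is a superkey — BCNF.
{A, B, C, D}: {C} determines {B, C} here but is not a superkey — split on C -> B, giving {B, C} and {A, C, D}.
{B, C}: every determinant is a superkey — BCNF.
{A, C, D}: every determinant is a superkey — BCNF.

{A, C, D}; {A, E}; {B, C}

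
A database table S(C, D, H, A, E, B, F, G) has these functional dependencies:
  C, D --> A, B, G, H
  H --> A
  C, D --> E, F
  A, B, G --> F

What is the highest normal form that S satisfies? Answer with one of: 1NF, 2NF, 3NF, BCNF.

Candidate key: {C, D}. Prime attributes: {C, D}.
H --> A: {H}⁺ = {A, H}, which is not all of the attributes, so the left side is not a superkey — BCNF is violated.
Because {A} is non-prime and the left side of H --> A is not a superkey, the relation is not in 3NF.
Checking every proper subset of each key, none determines a non-prime attribute — 2NF is satisfied.

2NF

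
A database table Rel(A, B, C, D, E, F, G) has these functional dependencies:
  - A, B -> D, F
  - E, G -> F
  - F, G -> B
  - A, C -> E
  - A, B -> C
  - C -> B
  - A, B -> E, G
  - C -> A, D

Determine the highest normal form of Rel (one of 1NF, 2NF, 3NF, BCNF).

Candidate keys: {A, B}, {A, E, G}, {A, F, G}, {C}. Prime attributes: {A, B, C, E, F, G}.
E, G -> F breaks BCNF: {E, G}⁺ = {B, E, F, G}, so {E, G} is not a superkey.
Since {F} ⊆ prime attributes and every other non-superkey FD also has a prime right side, the schema is in 3NF.

3NF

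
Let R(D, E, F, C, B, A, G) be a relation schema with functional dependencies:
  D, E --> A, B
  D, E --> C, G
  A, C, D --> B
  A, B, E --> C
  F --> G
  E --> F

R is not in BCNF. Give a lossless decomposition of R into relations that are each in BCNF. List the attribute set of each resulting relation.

Candidate key of the original relation: {D, E}.
In {A, B, C, D, E, F, G}, {A, C, D} is not a superkey ({A, C, D}⁺ restricted to this set is {A, B, C, D}), so split on A, C, D --> B into {A, B, C, D} and {A, C, D, E, F, G}.
{A, B, C, D} is in BCNF.
In {A, C, D, E, F, G}, {F} is not a superkey ({F}⁺ restricted to this set is {F, G}), so split on F --> G into {F, G} and {A, C, D, E, F}.
{F, G} is in BCNF.
In {A, C, D, E, F}, {E} is not a superkey ({E}⁺ restricted to this set is {E, F}), so split on E --> F into {E, F} and {A, C, D, E}.
{E, F} is in BCNF.
{A, C, D, E} is in BCNF.

{A, B, C, D}; {A, C, D, E}; {E, F}; {F, G}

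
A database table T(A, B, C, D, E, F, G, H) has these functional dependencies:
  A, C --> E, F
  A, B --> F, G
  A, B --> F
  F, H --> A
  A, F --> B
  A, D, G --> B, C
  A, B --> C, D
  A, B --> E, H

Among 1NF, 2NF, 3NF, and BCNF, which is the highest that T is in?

BCNF

Candidate keys: {A, B}, {A, C}, {A, D, G}, {A, F}, {F, H}. Prime attributes: {A, B, C, D, F, G, H}.
Every FD has a superkey on the left, so the relation is in BCNF.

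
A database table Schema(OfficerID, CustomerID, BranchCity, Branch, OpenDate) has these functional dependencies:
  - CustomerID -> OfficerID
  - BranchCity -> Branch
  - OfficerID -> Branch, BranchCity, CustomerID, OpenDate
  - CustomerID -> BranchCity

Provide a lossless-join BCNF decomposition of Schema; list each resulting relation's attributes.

Candidate keys of the original relation: {CustomerID}, {OfficerID}.
Within {Branch, BranchCity, CustomerID, OfficerID, OpenDate}: {BranchCity}⁺ ∩ {Branch, BranchCity, CustomerID, OfficerID, OpenDate} = {Branch, BranchCity}, not the whole set, so BranchCity -> Branch violates BCNF; decompose into {Branch, BranchCity} and {BranchCity, CustomerID, OfficerID, OpenDate}.
{Branch, BranchCity} has no BCNF violation.
{BranchCity, CustomerID, OfficerID, OpenDate} has no BCNF violation.

{Branch, BranchCity}; {BranchCity, CustomerID, OfficerID, OpenDate}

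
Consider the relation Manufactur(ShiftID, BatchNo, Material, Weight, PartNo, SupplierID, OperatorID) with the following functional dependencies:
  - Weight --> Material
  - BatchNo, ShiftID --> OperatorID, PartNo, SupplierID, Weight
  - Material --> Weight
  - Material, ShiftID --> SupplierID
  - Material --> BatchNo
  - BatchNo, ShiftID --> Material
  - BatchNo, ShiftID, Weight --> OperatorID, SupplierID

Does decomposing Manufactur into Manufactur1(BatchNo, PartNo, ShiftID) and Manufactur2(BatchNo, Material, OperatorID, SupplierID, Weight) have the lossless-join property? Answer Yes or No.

No

Manufactur1 ∩ Manufactur2 = {BatchNo}; its closure under F is {BatchNo}.
Manufactur1 ⊄ {BatchNo} and Manufactur2 ⊄ {BatchNo}, so the split is lossy.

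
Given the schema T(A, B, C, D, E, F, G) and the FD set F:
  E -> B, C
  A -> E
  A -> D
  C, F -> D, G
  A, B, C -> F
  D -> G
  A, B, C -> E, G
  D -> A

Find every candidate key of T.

{A}⁺ = {A, B, C, D, E, F, G}, which is every attribute, so {A} is a candidate key.
{D}⁺ = {A, B, C, D, E, F, G}, which is every attribute, so {D} is a candidate key.
{C, F}⁺ = {A, B, C, D, E, F, G}, which is every attribute, so {C, F} is a candidate key.
{E, F}⁺ = {A, B, C, D, E, F, G}, which is every attribute, so {E, F} is a candidate key.
These are minimal and exhaustive — every other superkey contains one of them.

{A}, {C, F}, {D}, {E, F}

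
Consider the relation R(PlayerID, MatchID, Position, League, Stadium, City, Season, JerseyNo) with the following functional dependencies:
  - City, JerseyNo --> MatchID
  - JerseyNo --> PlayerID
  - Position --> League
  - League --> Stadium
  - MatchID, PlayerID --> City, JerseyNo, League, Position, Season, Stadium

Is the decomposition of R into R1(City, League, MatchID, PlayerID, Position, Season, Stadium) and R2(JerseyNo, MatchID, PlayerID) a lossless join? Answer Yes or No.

R1 ∩ R2 = {MatchID, PlayerID}; its closure under F is {City, JerseyNo, League, MatchID, PlayerID, Position, Season, Stadium}.
Since R1 ⊆ {City, JerseyNo, League, MatchID, PlayerID, Position, Season, Stadium}, the intersection is a superkey of R1; the decomposition is lossless.

Yes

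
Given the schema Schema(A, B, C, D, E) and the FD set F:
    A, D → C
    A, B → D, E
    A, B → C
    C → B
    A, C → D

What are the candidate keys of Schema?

{A, B}, {A, C}, {A, D}

{A} never appears on the right of any FD, so every key must include it.
{A, B}⁺ = {A, B, C, D, E}, which is every attribute, so {A, B} is a candidate key.
{A, C}⁺ = {A, B, C, D, E}, which is every attribute, so {A, C} is a candidate key.
{A, D}⁺ = {A, B, C, D, E}, which is every attribute, so {A, D} is a candidate key.
Any other superkey properly contains one of these, so there are no further candidate keys.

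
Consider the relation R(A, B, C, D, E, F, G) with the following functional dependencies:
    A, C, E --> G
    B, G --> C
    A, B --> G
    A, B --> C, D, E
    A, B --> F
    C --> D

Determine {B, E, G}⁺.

{B, C, D, E, G}

Start with {B, E, G}.
B, G --> C applies; add {C} → now {B, C, E, G}.
C --> D applies; add {D} → now {B, C, D, E, G}.
No further FD applies.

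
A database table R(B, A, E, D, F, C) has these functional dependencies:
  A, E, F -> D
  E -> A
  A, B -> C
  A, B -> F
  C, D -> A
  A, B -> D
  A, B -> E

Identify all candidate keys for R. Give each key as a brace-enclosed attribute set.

Attributes never on any right-hand side: {B} — every candidate key must contain it.
{A, B}⁺ = {A, B, C, D, E, F} — all of the relation — so {A, B} is a candidate key.
{B, E}⁺ = {A, B, C, D, E, F} — all of the relation — so {B, E} is a candidate key.
{B, C, D}⁺ = {A, B, C, D, E, F} — all of the relation — so {B, C, D} is a candidate key.
These are minimal and exhaustive — every other superkey contains one of them.

{A, B}, {B, C, D}, {B, E}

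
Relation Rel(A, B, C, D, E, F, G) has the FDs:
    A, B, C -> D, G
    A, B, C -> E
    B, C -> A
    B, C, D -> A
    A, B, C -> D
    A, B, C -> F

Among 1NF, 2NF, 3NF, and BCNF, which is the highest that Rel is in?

Candidate key: {B, C}. Prime attributes: {B, C}.
Every FD has a superkey on the left, so the relation is in BCNF.

BCNF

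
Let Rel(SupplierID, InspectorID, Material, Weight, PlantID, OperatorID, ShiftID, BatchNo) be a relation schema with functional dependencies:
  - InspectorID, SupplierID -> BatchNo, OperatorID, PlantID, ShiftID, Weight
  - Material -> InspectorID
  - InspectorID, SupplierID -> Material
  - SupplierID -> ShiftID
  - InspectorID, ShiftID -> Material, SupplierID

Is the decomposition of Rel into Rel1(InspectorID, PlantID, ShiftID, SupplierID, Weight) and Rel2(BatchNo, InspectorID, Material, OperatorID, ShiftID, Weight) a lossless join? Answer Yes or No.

The shared attributes are {InspectorID, ShiftID, Weight} and {InspectorID, ShiftID, Weight}⁺ = {BatchNo, InspectorID, Material, OperatorID, PlantID, ShiftID, SupplierID, Weight}.
Since Rel1 ⊆ {BatchNo, InspectorID, Material, OperatorID, PlantID, ShiftID, SupplierID, Weight}, the intersection is a superkey of Rel1; the decomposition is lossless.

Yes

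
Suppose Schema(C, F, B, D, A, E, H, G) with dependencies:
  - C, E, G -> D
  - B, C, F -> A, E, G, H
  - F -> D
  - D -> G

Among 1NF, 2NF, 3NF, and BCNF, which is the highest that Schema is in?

1NF

Candidate key: {B, C, F}. Prime attributes: {B, C, F}.
C, E, G -> D: {C, E, G}⁺ = {C, D, E, G}, which is not all of the attributes, so the left side is not a superkey — BCNF is violated.
Because {D} is non-prime and the left side of C, E, G -> D is not a superkey, the relation is not in 3NF.
{F} is a proper subset of the key {B, C, F}, and {F}⁺ contains the non-prime attributes {D, G} — a partial dependency, so 2NF is violated.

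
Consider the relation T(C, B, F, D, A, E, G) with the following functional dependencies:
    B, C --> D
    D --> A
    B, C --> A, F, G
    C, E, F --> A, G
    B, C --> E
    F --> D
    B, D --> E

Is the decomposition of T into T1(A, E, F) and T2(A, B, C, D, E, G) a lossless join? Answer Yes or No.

T1 ∩ T2 = {A, E}; its closure under F is {A, E}.
T1 ⊄ {A, E} and T2 ⊄ {A, E}, so the split is lossy.

No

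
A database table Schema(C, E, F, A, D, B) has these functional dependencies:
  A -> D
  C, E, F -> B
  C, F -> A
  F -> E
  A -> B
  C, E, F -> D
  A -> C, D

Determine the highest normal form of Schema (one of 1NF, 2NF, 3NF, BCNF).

1NF

Candidate keys: {A, F}, {C, F}. Prime attributes: {A, C, F}.
A -> D breaks BCNF: {A}⁺ = {A, B, C, D}, so {A} is not a superkey.
A -> D determines the non-prime attribute {D} from a non-superkey — 3NF is violated.
The proper key subset {A} of {A, F} determines non-prime {B, D}, so the relation is not even in 2NF.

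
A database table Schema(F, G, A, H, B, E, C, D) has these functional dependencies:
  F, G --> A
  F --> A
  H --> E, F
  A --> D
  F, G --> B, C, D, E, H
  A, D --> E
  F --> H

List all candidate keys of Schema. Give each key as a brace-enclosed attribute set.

{F, G}, {G, H}

No FD produces {G}, so it must be in every candidate key.
{F, G} is a candidate key since {F, G}⁺ = {A, B, C, D, E, F, G, H} covers every attribute.
{G, H} is a candidate key since {G, H}⁺ = {A, B, C, D, E, F, G, H} covers every attribute.
No proper subset of any of these is a key, and no other minimal superkey exists.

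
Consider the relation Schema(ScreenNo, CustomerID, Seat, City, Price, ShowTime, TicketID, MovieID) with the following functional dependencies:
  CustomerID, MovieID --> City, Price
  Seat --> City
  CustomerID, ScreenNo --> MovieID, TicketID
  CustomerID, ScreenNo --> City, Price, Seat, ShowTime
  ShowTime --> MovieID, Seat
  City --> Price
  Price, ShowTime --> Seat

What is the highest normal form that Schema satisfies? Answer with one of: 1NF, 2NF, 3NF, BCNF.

2NF

Candidate key: {CustomerID, ScreenNo}. Prime attributes: {CustomerID, ScreenNo}.
CustomerID, MovieID --> City, Price: {CustomerID, MovieID}⁺ = {City, CustomerID, MovieID, Price}, which is not all of the attributes, so the left side is not a superkey — BCNF is violated.
Because {City, Price} are non-prime and the left side of CustomerID, MovieID --> City, Price is not a superkey, the relation is not in 3NF.
Checking every proper subset of each key, none determines a non-prime attribute — 2NF is satisfied.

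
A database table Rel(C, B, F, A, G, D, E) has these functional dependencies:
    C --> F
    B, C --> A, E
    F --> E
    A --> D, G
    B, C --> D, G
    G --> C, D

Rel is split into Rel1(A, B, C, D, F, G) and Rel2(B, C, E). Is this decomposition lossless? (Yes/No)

Yes

Common attributes: {B, C}; their closure is {A, B, C, D, E, F, G}.
This includes all of Rel1, so the common attributes are a superkey of Rel1 — the join is lossless.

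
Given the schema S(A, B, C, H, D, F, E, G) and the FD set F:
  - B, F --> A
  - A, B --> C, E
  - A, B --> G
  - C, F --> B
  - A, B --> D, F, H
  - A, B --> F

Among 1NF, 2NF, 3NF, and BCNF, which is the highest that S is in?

Candidate keys: {A, B}, {B, F}, {C, F}. Prime attributes: {A, B, C, F}.
Every FD has a superkey on the left, so the relation is in BCNF.

BCNF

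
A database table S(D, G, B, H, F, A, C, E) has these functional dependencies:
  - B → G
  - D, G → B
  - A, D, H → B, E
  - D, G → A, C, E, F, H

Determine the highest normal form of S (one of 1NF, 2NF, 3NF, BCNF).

3NF

Candidate keys: {A, D, H}, {B, D}, {D, G}. Prime attributes: {A, B, D, G, H}.
B → G: {B}⁺ = {B, G}, which is not all of the attributes, so the left side is not a superkey — BCNF is violated.
But every attribute on its right side ({G}) is prime, and the same holds for every other non-superkey FD, so 3NF still holds.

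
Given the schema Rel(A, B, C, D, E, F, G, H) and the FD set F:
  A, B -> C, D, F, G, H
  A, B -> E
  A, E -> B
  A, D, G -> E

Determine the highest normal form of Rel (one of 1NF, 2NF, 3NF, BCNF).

BCNF

Candidate keys: {A, B}, {A, D, G}, {A, E}. Prime attributes: {A, B, D, E, G}.
Every FD has a superkey on the left, so the relation is in BCNF.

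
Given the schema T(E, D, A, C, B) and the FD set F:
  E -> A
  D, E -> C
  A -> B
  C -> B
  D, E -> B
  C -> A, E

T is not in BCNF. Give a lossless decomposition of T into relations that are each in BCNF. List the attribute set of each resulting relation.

{A, B}; {A, E}; {C, D}; {C, E}

Candidate keys of the original relation: {C, D}, {D, E}.
Within {A, B, C, D, E}: {E}⁺ ∩ {A, B, C, D, E} = {A, B, E}, not the whole set, so E -> A, B violates BCNF; decompose into {A, B, E} and {C, D, E}.
Within {A, B, E}: {A}⁺ ∩ {A, B, E} = {A, B}, not the whole set, so A -> B violates BCNF; decompose into {A, B} and {A, E}.
{A, B}: every determinant is a superkey — BCNF.
{A, E}: every determinant is a superkey — BCNF.
Within {C, D, E}: {C}⁺ ∩ {C, D, E} = {C, E}, not the whole set, so C -> E violates BCNF; decompose into {C, E} and {C, D}.
{C, E}: every determinant is a superkey — BCNF.
{C, D}: every determinant is a superkey — BCNF.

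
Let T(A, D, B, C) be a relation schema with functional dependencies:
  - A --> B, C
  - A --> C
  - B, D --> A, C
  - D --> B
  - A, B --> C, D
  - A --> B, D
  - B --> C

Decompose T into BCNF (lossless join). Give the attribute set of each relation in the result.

{A, B, D}; {B, C}

Candidate keys of the original relation: {A}, {D}.
Within {A, B, C, D}: {B}⁺ ∩ {A, B, C, D} = {B, C}, not the whole set, so B --> C violates BCNF; decompose into {B, C} and {A, B, D}.
{B, C}: every determinant is a superkey — BCNF.
{A, B, D}: every determinant is a superkey — BCNF.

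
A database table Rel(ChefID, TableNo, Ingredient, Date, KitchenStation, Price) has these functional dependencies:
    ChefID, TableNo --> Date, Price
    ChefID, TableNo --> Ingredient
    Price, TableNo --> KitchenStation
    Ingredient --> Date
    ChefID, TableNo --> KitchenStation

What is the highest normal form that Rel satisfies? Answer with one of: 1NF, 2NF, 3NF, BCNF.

Candidate key: {ChefID, TableNo}. Prime attributes: {ChefID, TableNo}.
Price, TableNo --> KitchenStation breaks BCNF: {Price, TableNo}⁺ = {KitchenStation, Price, TableNo}, so {Price, TableNo} is not a superkey.
Because {KitchenStation} is non-prime and the left side of Price, TableNo --> KitchenStation is not a superkey, the relation is not in 3NF.
Checking every proper subset of each key, none determines a non-prime attribute — 2NF is satisfied.

2NF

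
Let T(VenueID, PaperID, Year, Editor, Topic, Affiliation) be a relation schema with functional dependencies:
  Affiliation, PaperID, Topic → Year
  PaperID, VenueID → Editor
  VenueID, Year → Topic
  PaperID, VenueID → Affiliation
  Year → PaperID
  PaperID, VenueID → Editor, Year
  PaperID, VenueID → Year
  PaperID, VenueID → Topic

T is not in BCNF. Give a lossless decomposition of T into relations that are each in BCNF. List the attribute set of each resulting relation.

Candidate keys of the original relation: {PaperID, VenueID}, {VenueID, Year}.
{Affiliation, Editor, PaperID, Topic, VenueID, Year}: {Affiliation, PaperID, Topic} determines {Affiliation, PaperID, Topic, Year} here but is not a superkey — split on Affiliation, PaperID, Topic → Year, giving {Affiliation, PaperID, Topic, Year} and {Affiliation, Editor, PaperID, Topic, VenueID}.
{Affiliation, PaperID, Topic, Year}: {Year} determines {PaperID, Year} here but is not a superkey — split on Year → PaperID, giving {PaperID, Year} and {Affiliation, Topic, Year}.
{PaperID, Year} has no BCNF violation.
{Affiliation, Topic, Year} has no BCNF violation.
{Affiliation, Editor, PaperID, Topic, VenueID} has no BCNF violation.

{Affiliation, Editor, PaperID, Topic, VenueID}; {Affiliation, Topic, Year}; {PaperID, Year}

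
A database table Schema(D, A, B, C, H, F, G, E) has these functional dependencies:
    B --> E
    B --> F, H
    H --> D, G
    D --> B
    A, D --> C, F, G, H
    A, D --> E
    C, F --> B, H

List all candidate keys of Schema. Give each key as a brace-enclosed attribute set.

Attributes never on any right-hand side: {A} — every candidate key must contain it.
Closure of {A, B} is {A, B, C, D, E, F, G, H}, the whole schema; {A, B} is a candidate key.
Closure of {A, D} is {A, B, C, D, E, F, G, H}, the whole schema; {A, D} is a candidate key.
Closure of {A, H} is {A, B, C, D, E, F, G, H}, the whole schema; {A, H} is a candidate key.
Closure of {A, C, F} is {A, B, C, D, E, F, G, H}, the whole schema; {A, C, F} is a candidate key.
Any other superkey properly contains one of these, so there are no further candidate keys.

{A, B}, {A, C, F}, {A, D}, {A, H}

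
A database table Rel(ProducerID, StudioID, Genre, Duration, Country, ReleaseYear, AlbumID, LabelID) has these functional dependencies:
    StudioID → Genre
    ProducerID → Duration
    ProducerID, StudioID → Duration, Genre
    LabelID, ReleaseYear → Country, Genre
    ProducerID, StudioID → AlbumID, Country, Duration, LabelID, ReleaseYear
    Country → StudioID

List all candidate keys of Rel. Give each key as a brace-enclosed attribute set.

Attributes never on any right-hand side: {ProducerID} — every candidate key must contain it.
Closure of {Country, ProducerID} is {AlbumID, Country, Duration, Genre, LabelID, ProducerID, ReleaseYear, StudioID}, the whole schema; {Country, ProducerID} is a candidate key.
Closure of {ProducerID, StudioID} is {AlbumID, Country, Duration, Genre, LabelID, ProducerID, ReleaseYear, StudioID}, the whole schema; {ProducerID, StudioID} is a candidate key.
Closure of {LabelID, ProducerID, ReleaseYear} is {AlbumID, Country, Duration, Genre, LabelID, ProducerID, ReleaseYear, StudioID}, the whole schema; {LabelID, ProducerID, ReleaseYear} is a candidate key.
No proper subset of any of these is a key, and no other minimal superkey exists.

{Country, ProducerID}, {LabelID, ProducerID, ReleaseYear}, {ProducerID, StudioID}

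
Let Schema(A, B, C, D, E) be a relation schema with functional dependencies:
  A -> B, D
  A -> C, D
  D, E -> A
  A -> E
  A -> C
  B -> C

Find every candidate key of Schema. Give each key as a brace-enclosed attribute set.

{A}⁺ = {A, B, C, D, E} — all of the relation — so {A} is a candidate key.
{D, E}⁺ = {A, B, C, D, E} — all of the relation — so {D, E} is a candidate key.
Any other superkey properly contains one of these, so there are no further candidate keys.

{A}, {D, E}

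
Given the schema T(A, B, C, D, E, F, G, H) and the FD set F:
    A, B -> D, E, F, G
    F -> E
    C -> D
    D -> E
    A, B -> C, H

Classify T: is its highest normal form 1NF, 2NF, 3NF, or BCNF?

2NF

Candidate key: {A, B}. Prime attributes: {A, B}.
For F -> E we have {F}⁺ = {E, F}; {F} is not a superkey, so BCNF fails.
Because {E} is non-prime and the left side of F -> E is not a superkey, the relation is not in 3NF.
No non-prime attribute depends on a proper subset of any candidate key, so 2NF holds.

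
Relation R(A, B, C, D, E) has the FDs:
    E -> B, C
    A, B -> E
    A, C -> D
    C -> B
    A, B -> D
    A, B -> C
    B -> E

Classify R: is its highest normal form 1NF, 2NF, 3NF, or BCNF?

Candidate keys: {A, B}, {A, C}, {A, E}. Prime attributes: {A, B, C, E}.
E -> B, C: {E}⁺ = {B, C, E}, which is not all of the attributes, so the left side is not a superkey — BCNF is violated.
Its right-hand attributes {B, C} are all prime, as are those of every other non-superkey FD — the relation is in 3NF.

3NF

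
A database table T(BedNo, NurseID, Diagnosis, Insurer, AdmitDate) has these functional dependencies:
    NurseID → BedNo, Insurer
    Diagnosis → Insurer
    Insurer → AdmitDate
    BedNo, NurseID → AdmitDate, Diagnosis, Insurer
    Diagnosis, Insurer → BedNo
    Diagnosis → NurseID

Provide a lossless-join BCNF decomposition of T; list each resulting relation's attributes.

Candidate keys of the original relation: {Diagnosis}, {NurseID}.
In {AdmitDate, BedNo, Diagnosis, Insurer, NurseID}, {Insurer} is not a superkey ({Insurer}⁺ restricted to this set is {AdmitDate, Insurer}), so split on Insurer → AdmitDate into {AdmitDate, Insurer} and {BedNo, Diagnosis, Insurer, NurseID}.
{AdmitDate, Insurer} is in BCNF.
{BedNo, Diagnosis, Insurer, NurseID} is in BCNF.

{AdmitDate, Insurer}; {BedNo, Diagnosis, Insurer, NurseID}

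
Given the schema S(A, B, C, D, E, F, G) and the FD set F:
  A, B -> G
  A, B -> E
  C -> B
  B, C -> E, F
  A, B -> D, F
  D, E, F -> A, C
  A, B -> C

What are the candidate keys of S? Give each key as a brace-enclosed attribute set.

{A, B}, {A, C}, {C, D}, {D, E, F}

{A, B}⁺ = {A, B, C, D, E, F, G} — all of the relation — so {A, B} is a candidate key.
{A, C}⁺ = {A, B, C, D, E, F, G} — all of the relation — so {A, C} is a candidate key.
{C, D}⁺ = {A, B, C, D, E, F, G} — all of the relation — so {C, D} is a candidate key.
{D, E, F}⁺ = {A, B, C, D, E, F, G} — all of the relation — so {D, E, F} is a candidate key.
No proper subset of any of these is a key, and no other minimal superkey exists.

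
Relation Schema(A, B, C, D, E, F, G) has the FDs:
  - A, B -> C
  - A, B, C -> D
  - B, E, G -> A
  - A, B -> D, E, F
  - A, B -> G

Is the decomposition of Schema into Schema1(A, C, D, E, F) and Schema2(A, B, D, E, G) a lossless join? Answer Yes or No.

No

Common attributes: {A, D, E}; their closure is {A, D, E}.
The closure covers neither Schema1 nor Schema2 entirely; the join is not lossless.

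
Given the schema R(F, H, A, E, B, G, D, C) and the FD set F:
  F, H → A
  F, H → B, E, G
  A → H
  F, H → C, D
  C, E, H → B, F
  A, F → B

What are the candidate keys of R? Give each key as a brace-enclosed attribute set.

{A, C, E}, {A, F}, {C, E, H}, {F, H}

{A, F}⁺ = {A, B, C, D, E, F, G, H} — all of the relation — so {A, F} is a candidate key.
{F, H}⁺ = {A, B, C, D, E, F, G, H} — all of the relation — so {F, H} is a candidate key.
{A, C, E}⁺ = {A, B, C, D, E, F, G, H} — all of the relation — so {A, C, E} is a candidate key.
{C, E, H}⁺ = {A, B, C, D, E, F, G, H} — all of the relation — so {C, E, H} is a candidate key.
These are minimal and exhaustive — every other superkey contains one of them.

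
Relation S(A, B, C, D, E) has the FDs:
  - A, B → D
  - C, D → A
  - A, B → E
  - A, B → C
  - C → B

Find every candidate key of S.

Closure of {A, B} is {A, B, C, D, E}, the whole schema; {A, B} is a candidate key.
Closure of {A, C} is {A, B, C, D, E}, the whole schema; {A, C} is a candidate key.
Closure of {C, D} is {A, B, C, D, E}, the whole schema; {C, D} is a candidate key.
These are minimal and exhaustive — every other superkey contains one of them.

{A, B}, {A, C}, {C, D}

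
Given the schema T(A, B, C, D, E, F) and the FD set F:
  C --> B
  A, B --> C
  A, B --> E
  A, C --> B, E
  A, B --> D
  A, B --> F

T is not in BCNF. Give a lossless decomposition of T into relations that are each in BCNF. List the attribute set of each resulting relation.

{A, C, D, E, F}; {B, C}

Candidate keys of the original relation: {A, B}, {A, C}.
{A, B, C, D, E, F}: {C} determines {B, C} here but is not a superkey — split on C --> B, giving {B, C} and {A, C, D, E, F}.
{B, C} has no BCNF violation.
{A, C, D, E, F} has no BCNF violation.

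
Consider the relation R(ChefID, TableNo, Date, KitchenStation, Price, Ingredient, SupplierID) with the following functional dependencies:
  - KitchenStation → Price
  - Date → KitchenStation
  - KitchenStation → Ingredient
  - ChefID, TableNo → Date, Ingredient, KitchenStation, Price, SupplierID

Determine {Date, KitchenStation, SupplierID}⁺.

{Date, Ingredient, KitchenStation, Price, SupplierID}

Start with {Date, KitchenStation, SupplierID}.
KitchenStation → Price applies; add {Price} → now {Date, KitchenStation, Price, SupplierID}.
KitchenStation → Ingredient applies; add {Ingredient} → now {Date, Ingredient, KitchenStation, Price, SupplierID}.
No further FD applies.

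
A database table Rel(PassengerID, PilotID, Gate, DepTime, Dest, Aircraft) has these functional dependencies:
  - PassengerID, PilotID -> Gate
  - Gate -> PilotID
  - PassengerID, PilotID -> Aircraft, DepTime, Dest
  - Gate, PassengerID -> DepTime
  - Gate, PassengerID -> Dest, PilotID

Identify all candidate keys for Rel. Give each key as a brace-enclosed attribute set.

{PassengerID} never appears on the right of any FD, so every key must include it.
{Gate, PassengerID}⁺ = {Aircraft, DepTime, Dest, Gate, PassengerID, PilotID}, which is every attribute, so {Gate, PassengerID} is a candidate key.
{PassengerID, PilotID}⁺ = {Aircraft, DepTime, Dest, Gate, PassengerID, PilotID}, which is every attribute, so {PassengerID, PilotID} is a candidate key.
These are minimal and exhaustive — every other superkey contains one of them.

{Gate, PassengerID}, {PassengerID, PilotID}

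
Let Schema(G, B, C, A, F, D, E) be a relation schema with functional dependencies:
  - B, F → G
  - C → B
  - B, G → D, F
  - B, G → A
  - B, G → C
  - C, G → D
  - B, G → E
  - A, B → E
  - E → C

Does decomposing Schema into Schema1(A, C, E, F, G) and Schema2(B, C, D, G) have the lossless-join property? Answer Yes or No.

Yes

Schema1 ∩ Schema2 = {C, G}; its closure under F is {A, B, C, D, E, F, G}.
Schema1 is contained in that closure, so Schema1 ∩ Schema2 → Schema1 holds and the join is lossless.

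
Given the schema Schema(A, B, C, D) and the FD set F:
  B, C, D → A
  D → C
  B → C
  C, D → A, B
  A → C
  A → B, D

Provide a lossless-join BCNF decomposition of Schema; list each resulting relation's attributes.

{A, B, D}; {B, C}

Candidate keys of the original relation: {A}, {D}.
{A, B, C, D}: {B} determines {B, C} here but is not a superkey — split on B → C, giving {B, C} and {A, B, D}.
{B, C} is in BCNF.
{A, B, D} is in BCNF.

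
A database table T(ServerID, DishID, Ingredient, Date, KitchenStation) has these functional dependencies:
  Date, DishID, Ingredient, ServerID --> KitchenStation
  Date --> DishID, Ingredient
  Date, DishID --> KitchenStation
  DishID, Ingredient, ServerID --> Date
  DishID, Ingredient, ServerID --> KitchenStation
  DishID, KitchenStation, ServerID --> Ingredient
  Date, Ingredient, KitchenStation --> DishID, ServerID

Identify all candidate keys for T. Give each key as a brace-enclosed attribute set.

{Date} is a candidate key since {Date}⁺ = {Date, DishID, Ingredient, KitchenStation, ServerID} covers every attribute.
{DishID, Ingredient, ServerID} is a candidate key since {DishID, Ingredient, ServerID}⁺ = {Date, DishID, Ingredient, KitchenStation, ServerID} covers every attribute.
{DishID, KitchenStation, ServerID} is a candidate key since {DishID, KitchenStation, ServerID}⁺ = {Date, DishID, Ingredient, KitchenStation, ServerID} covers every attribute.
Any other superkey properly contains one of these, so there are no further candidate keys.

{Date}, {DishID, Ingredient, ServerID}, {DishID, KitchenStation, ServerID}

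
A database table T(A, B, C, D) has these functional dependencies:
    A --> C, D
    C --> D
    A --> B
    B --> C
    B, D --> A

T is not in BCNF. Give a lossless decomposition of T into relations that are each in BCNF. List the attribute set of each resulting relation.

{A, B, C}; {C, D}

Candidate keys of the original relation: {A}, {B}.
{A, B, C, D}: {C} determines {C, D} here but is not a superkey — split on C --> D, giving {C, D} and {A, B, C}.
{C, D} is in BCNF.
{A, B, C} is in BCNF.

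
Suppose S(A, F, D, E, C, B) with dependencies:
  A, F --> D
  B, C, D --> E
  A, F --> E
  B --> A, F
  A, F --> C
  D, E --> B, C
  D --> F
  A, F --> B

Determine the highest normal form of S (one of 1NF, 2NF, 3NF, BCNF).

Candidate keys: {A, D}, {A, F}, {B}, {D, E}. Prime attributes: {A, B, D, E, F}.
D --> F: {D}⁺ = {D, F}, which is not all of the attributes, so the left side is not a superkey — BCNF is violated.
But every attribute on its right side ({F}) is prime, and the same holds for every other non-superkey FD, so 3NF still holds.

3NF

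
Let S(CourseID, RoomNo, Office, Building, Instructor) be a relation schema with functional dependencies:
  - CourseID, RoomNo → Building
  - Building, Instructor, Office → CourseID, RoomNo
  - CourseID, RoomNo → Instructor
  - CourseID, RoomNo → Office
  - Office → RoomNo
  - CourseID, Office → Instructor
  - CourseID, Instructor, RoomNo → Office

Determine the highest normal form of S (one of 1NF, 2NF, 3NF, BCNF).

Candidate keys: {Building, Instructor, Office}, {CourseID, Office}, {CourseID, RoomNo}. Prime attributes: {Building, CourseID, Instructor, Office, RoomNo}.
For Office → RoomNo we have {Office}⁺ = {Office, RoomNo}; {Office} is not a superkey, so BCNF fails.
Since {RoomNo} ⊆ prime attributes and every other non-superkey FD also has a prime right side, the schema is in 3NF.

3NF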